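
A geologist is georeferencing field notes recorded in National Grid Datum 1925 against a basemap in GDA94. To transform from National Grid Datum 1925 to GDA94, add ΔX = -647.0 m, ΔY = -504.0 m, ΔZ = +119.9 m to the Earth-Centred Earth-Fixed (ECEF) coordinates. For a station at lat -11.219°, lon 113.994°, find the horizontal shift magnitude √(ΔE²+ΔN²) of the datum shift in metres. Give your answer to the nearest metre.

800 m

The local east axis at (φ, λ) is (−sin λ, cos λ, 0), so ΔE = −sin(113.994°)·(-647.0) + cos(113.994°)·(-504.0) = 796.04 m.
The local north axis is (−sin φ cos λ, −sin φ sin λ, cos φ), giving ΔN = 51.188 − 89.585 + 117.609 = 79.21 m.
Horizontal magnitude = √(ΔE² + ΔN²) = √(796.04² + 79.21²) = 799.97 m.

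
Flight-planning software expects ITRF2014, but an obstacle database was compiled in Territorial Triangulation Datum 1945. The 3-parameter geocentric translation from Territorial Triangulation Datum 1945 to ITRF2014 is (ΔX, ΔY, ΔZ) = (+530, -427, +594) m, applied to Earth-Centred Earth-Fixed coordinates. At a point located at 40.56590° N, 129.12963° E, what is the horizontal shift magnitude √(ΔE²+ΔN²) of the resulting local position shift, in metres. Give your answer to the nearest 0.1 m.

895.4 m

The local east axis at (φ, λ) is (−sin λ, cos λ, 0), so ΔE = −sin(129.12963°)·530 + cos(129.12963°)·(-427) = -141.66 m.
The local north axis is (−sin φ cos λ, −sin φ sin λ, cos φ), giving ΔN = 217.514 + 215.408 + 451.237 = 884.16 m.
Horizontal magnitude = √(ΔE² + ΔN²) = √((-141.66)² + 884.16²) = 895.44 m.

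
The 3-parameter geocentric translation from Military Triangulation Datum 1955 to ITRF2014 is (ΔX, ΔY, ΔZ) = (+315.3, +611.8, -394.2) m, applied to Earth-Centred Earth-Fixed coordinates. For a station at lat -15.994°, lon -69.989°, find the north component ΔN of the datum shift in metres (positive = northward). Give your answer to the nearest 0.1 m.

ΔN = -507.6 m

At φ = -15.994°, λ = -69.989°: sin φ = -0.275537, cos φ = 0.961291, sin λ = -0.939627, cos λ = 0.342201.
ΔN = −sin φ cos λ·ΔX − sin φ sin λ·ΔY + cos φ·ΔZ = −(-0.275537)(0.342201)(315.3) − (-0.275537)(-0.939627)(611.8) + (0.961291)(-394.2) = -507.61 m.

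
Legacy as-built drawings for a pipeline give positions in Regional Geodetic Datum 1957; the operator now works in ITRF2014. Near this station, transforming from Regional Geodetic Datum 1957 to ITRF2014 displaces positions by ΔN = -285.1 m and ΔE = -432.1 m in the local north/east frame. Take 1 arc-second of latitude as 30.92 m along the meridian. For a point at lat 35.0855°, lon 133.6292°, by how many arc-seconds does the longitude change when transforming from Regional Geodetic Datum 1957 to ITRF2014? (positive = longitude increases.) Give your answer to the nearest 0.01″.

At latitude 35.0855°, cos φ = 0.818295.
1″ of longitude at this latitude = 30.92 × cos φ = 25.3017 m, so Δλ = -432.1 / 25.3017 = -17.078″.

Δλ = -17.08″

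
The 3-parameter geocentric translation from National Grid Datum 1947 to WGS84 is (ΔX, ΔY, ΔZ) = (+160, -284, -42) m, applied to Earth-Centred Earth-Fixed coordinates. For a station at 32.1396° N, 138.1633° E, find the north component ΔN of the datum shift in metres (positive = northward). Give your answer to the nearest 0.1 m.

At φ = 32.1396°, λ = 138.1633°: sin φ = 0.531984, cos φ = 0.846754, sin λ = 0.667010, cos λ = -0.745049.
ΔN = −sin φ cos λ·ΔX − sin φ sin λ·ΔY + cos φ·ΔZ = −(0.531984)(-0.745049)(160) − (0.531984)(0.667010)(-284) + (0.846754)(-42) = 128.63 m.

ΔN = 128.6 m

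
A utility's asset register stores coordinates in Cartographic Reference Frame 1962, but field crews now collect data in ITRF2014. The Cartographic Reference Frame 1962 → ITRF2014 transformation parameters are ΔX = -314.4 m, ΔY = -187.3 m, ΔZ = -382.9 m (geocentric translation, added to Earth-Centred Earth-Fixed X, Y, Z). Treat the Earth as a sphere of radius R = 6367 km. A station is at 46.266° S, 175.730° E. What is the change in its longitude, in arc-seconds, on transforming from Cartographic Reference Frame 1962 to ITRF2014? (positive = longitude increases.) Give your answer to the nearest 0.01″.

Δλ = 9.85″

sin φ = -0.722557, cos φ = 0.691311, sin λ = 0.074457, cos λ = -0.997224.
East component: ΔE = −sin λ·ΔX + cos λ·ΔY = −(0.074457)(-314.4) + (-0.997224)(-187.3) = 210.19 m.
1° of latitude spans πR/180 = 111125 m; at latitude φ, 1° of longitude spans that × cos φ = 76822.0 m, so Δλ = 210.19 / 76822.0 × 3600 = 9.850″.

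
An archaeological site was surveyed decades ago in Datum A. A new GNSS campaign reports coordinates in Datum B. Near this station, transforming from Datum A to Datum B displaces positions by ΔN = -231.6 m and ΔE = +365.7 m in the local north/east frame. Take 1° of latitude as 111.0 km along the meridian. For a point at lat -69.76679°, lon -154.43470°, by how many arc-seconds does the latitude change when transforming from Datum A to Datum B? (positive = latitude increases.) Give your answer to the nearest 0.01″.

1° of latitude = 111.0 km, so Δφ = -231.6 / 111000 = -0.0020865° = -7.511″.

Δφ = -7.51″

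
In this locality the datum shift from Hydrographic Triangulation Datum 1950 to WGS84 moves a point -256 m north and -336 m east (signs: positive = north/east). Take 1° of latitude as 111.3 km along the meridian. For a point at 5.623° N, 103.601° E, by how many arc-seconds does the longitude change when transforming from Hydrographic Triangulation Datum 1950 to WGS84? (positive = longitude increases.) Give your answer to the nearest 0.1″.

At latitude 5.623°, cos φ = 0.995188.
1° of longitude at this latitude = 111.3 × cos φ = 110.76 km, so Δλ = -336.0 / 110764.4 = -0.0030335° = -10.920″.

Δλ = -10.9″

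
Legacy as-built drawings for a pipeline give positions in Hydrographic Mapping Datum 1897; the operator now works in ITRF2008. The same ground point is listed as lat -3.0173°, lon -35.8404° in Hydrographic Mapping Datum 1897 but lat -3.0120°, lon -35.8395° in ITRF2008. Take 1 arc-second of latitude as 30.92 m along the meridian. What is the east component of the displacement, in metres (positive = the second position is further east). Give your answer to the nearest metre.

ΔE = 100 m

Δφ = -3.0120° − -3.0173° = +0.0053°; Δλ = -35.8395° − -35.8404° = +0.0009°.
1° of latitude = 3600 × 30.92 = 111312 m.
ΔN = Δφ × 111312 = 590.0 m; ΔE = Δλ × 111312 × cos(-3.0173°) = +0.0009 × 111312 × 0.998614 = 100.0 m.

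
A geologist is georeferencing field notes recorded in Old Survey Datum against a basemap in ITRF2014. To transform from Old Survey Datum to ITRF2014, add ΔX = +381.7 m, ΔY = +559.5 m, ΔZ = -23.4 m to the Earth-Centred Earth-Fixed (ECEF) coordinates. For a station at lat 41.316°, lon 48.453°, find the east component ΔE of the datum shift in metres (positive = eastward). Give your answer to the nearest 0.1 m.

The local east axis at (φ, λ) is (−sin λ, cos λ, 0), so ΔE = −sin(48.453°)·381.7 + cos(48.453°)·559.5 = 85.41 m.

ΔE = 85.4 m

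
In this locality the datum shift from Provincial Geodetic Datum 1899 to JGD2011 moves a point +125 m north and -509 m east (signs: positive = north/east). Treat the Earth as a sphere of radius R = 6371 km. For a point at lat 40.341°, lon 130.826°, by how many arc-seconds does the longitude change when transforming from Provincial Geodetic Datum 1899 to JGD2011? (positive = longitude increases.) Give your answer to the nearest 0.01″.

At latitude 40.341°, cos φ = 0.762205.
One radian of longitude at latitude φ spans R cos φ, so Δλ = ΔE / (R cos φ) = -509.0 / (6371000 × 0.762205) = -1.0482e-04 rad = -21.620″.

Δλ = -21.62″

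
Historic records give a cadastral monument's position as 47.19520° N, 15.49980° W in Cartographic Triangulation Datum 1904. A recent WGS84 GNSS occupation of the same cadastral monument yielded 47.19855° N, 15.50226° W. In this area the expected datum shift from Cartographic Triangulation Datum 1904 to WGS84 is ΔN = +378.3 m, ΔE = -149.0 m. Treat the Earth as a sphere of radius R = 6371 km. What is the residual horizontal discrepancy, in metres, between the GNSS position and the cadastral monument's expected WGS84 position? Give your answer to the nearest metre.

Observed coordinate differences: Δφ = +0.00335°, Δλ = -0.00246°.
Converting to metres (1° lat = 111195 m, cos φ = 0.679503): observed ΔN = 372.5 m, observed ΔE = -185.9 m.
Subtracting the expected shift leaves a residual of 372.5 − (378.3) = -5.8 m north and -185.9 − (-149.0) = -36.9 m east.
Residual distance = √((-5.8)² + (-36.9)²) = 37.3 m.

37 m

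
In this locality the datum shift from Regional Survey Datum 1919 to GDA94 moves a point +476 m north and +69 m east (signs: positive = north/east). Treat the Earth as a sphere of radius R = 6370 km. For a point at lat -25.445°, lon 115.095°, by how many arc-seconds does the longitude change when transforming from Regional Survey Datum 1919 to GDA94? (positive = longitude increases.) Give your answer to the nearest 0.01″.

At latitude -25.445°, cos φ = 0.902998.
One radian of longitude at latitude φ spans R cos φ, so Δλ = ΔE / (R cos φ) = 69.0 / (6370000 × 0.902998) = 1.1996e-05 rad = 2.474″.

Δλ = 2.47″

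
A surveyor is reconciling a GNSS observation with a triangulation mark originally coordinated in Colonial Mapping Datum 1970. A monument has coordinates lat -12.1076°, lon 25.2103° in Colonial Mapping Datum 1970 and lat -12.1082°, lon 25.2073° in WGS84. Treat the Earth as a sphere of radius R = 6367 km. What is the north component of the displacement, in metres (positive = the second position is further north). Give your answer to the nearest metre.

ΔN = -67 m

Δφ = -12.1082° − -12.1076° = -0.0006°; Δλ = 25.2073° − 25.2103° = -0.0030°.
1° along a meridian = πR/180 = 111125 m.
ΔN = Δφ × 111125 = -66.7 m; ΔE = Δλ × 111125 × cos(-12.1076°) = -0.0030 × 111125 × 0.977755 = -326.0 m.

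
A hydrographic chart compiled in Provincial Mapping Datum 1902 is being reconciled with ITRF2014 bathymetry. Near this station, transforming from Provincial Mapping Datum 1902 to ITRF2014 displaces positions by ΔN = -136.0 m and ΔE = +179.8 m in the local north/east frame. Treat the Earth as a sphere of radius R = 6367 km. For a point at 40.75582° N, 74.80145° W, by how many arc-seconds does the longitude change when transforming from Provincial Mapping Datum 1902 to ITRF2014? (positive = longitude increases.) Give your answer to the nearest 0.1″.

Δλ = 7.7″

At latitude 40.75582°, cos φ = 0.757499.
One radian of longitude at latitude φ spans R cos φ, so Δλ = ΔE / (R cos φ) = 179.8 / (6367000 × 0.757499) = 3.7280e-05 rad = 7.689″.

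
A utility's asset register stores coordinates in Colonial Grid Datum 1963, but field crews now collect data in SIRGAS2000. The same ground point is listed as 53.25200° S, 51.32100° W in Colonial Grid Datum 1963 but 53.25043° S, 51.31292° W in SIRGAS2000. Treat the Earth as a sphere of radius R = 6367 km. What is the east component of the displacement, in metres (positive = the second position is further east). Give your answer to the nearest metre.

ΔE = 537 m

Δφ = -53.25043° − -53.25200° = +0.00157°; Δλ = -51.31292° − -51.32100° = +0.00808°.
1° along a meridian = πR/180 = 111125 m.
ΔN = Δφ × 111125 = 174.5 m; ΔE = Δλ × 111125 × cos(-53.25200°) = +0.00808 × 111125 × 0.598297 = 537.2 m.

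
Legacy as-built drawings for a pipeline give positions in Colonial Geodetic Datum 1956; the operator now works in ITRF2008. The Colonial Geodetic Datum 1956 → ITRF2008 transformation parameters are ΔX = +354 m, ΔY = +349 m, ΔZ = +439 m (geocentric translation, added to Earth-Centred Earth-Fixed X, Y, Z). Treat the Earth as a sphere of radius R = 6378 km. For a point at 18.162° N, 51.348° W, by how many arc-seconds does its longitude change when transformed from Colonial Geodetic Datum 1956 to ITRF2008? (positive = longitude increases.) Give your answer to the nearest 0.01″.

sin φ = 0.311705, cos φ = 0.950179, sin λ = -0.780954, cos λ = 0.624589.
East component: ΔE = −sin λ·ΔX + cos λ·ΔY = −(-0.780954)(354) + (0.624589)(349) = 494.44 m.
1° of latitude spans πR/180 = 111317 m; at latitude φ, 1° of longitude spans that × cos φ = 105771.2 m, so Δλ = 494.44 / 105771.2 × 3600 = 16.829″.

Δλ = 16.83″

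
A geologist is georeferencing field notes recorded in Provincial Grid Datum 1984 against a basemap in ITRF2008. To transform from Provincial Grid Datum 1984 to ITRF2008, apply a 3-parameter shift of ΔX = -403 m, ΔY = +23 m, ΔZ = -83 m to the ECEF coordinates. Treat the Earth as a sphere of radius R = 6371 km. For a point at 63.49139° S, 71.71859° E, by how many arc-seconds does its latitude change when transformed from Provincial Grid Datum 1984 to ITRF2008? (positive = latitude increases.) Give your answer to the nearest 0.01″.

sin φ = -0.894867, cos φ = 0.446332, sin λ = 0.949527, cos λ = 0.313684.
North component: ΔN = −sin φ cos λ·ΔX − sin φ sin λ·ΔY + cos φ·ΔZ = −(-0.894867)(0.313684)(-403) − (-0.894867)(0.949527)(23) + (0.446332)(-83) = -130.63 m.
1° of latitude spans πR/180 = 111195 m, so Δφ = -130.63 / 111195 × 3600 = -4.229″.

Δφ = -4.23″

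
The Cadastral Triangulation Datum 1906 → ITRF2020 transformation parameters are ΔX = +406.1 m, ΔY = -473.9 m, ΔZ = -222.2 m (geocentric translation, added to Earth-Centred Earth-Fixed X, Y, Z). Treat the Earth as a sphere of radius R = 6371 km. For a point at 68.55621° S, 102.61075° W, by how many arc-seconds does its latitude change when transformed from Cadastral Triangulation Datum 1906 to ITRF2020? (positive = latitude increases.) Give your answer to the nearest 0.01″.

sin φ = -0.930777, cos φ = 0.365588, sin λ = -0.975876, cos λ = -0.218326.
North component: ΔN = −sin φ cos λ·ΔX − sin φ sin λ·ΔY + cos φ·ΔZ = −(-0.930777)(-0.218326)(406.1) − (-0.930777)(-0.975876)(-473.9) + (0.365588)(-222.2) = 266.70 m.
1° of latitude spans πR/180 = 111195 m, so Δφ = 266.70 / 111195 × 3600 = 8.634″.

Δφ = 8.63″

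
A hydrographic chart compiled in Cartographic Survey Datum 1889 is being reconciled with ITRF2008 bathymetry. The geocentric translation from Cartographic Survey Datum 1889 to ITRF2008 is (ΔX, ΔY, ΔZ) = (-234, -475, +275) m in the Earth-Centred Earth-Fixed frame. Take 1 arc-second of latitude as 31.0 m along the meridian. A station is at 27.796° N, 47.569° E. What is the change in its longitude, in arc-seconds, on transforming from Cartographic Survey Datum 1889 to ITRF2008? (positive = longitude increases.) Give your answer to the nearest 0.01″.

sin φ = 0.466325, cos φ = 0.884614, sin λ = 0.738090, cos λ = 0.674702.
East component: ΔE = −sin λ·ΔX + cos λ·ΔY = −(0.738090)(-234) + (0.674702)(-475) = -147.77 m.
1° of latitude spans 3600 × 31.00 = 111600 m; at latitude φ, 1° of longitude spans that × cos φ = 98722.9 m, so Δλ = -147.77 / 98722.9 × 3600 = -5.389″.

Δλ = -5.39″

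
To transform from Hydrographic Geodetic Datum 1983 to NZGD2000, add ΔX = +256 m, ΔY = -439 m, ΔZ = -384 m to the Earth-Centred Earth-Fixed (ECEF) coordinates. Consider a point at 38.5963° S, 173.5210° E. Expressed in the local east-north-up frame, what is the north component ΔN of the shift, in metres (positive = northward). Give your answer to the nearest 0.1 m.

The local north axis is (−sin φ cos λ, −sin φ sin λ, cos φ), giving ΔN = -158.680 − 30.902 − 300.119 = -489.70 m.

ΔN = -489.7 m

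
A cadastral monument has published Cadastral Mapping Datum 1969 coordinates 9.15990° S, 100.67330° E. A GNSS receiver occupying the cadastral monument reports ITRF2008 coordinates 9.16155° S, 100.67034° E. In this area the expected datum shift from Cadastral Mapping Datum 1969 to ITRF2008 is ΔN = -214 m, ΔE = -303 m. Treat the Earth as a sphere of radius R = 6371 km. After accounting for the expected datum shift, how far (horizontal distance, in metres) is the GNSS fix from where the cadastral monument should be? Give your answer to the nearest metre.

Observed coordinate differences: Δφ = -0.00165°, Δλ = -0.00296°.
Converting to metres (1° lat = 111195 m, cos φ = 0.987248): observed ΔN = -183.5 m, observed ΔE = -324.9 m.
Subtracting the expected shift leaves a residual of -183.5 − (-214) = 30.5 m north and -324.9 − (-303) = -21.9 m east.
Residual distance = √(30.5² + (-21.9)²) = 37.6 m.

38 m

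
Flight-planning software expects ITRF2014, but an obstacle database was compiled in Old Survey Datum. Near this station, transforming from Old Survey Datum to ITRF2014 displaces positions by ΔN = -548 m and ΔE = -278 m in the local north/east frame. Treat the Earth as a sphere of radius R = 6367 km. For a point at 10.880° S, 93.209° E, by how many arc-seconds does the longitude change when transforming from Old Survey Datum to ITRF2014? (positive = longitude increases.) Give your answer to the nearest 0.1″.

Δλ = -9.2″

At latitude -10.880°, cos φ = 0.982025.
One radian of longitude at latitude φ spans R cos φ, so Δλ = ΔE / (R cos φ) = -278.0 / (6367000 × 0.982025) = -4.4462e-05 rad = -9.171″.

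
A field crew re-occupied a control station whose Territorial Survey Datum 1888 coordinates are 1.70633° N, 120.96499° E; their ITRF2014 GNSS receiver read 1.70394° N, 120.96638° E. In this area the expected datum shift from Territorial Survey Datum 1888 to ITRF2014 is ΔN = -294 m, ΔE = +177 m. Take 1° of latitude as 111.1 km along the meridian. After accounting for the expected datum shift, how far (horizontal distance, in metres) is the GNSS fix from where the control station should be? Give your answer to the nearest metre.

Observed coordinate differences: Δφ = -0.00239°, Δλ = +0.00139°.
Converting to metres (1° lat = 111100 m, cos φ = 0.999557): observed ΔN = -265.5 m, observed ΔE = 154.4 m.
Subtracting the expected shift leaves a residual of -265.5 − (-294) = 28.5 m north and 154.4 − (177) = -22.6 m east.
Residual distance = √(28.5² + (-22.6)²) = 36.4 m.

36 m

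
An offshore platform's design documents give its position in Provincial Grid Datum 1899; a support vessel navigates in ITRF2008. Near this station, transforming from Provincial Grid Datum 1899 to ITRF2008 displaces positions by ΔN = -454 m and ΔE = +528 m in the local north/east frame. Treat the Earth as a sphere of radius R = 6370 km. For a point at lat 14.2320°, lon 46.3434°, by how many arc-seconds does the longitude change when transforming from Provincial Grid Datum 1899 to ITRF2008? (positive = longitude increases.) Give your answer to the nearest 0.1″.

At latitude 14.2320°, cos φ = 0.969308.
One radian of longitude at latitude φ spans R cos φ, so Δλ = ΔE / (R cos φ) = 528.0 / (6370000 × 0.969308) = 8.5513e-05 rad = 17.638″.

Δλ = 17.6″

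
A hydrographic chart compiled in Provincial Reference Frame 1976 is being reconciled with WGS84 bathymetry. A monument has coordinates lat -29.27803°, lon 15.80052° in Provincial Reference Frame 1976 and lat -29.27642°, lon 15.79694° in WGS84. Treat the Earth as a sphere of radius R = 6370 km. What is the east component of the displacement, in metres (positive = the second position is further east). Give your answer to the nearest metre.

Δφ = -29.27642° − -29.27803° = +0.00161°; Δλ = 15.79694° − 15.80052° = -0.00358°.
1° along a meridian = πR/180 = 111177 m.
ΔN = Δφ × 111177 = 179.0 m; ΔE = Δλ × 111177 × cos(-29.27803°) = -0.00358 × 111177 × 0.872257 = -347.2 m.

ΔE = -347 m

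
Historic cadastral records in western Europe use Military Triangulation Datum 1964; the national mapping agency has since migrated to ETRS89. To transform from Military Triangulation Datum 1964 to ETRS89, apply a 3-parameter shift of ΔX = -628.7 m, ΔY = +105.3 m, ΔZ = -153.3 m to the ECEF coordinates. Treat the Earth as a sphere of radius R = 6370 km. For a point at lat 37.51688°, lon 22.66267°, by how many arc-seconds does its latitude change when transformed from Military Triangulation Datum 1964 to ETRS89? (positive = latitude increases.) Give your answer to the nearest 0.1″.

Δφ = 6.7″

sin φ = 0.608995, cos φ = 0.793174, sin λ = 0.385305, cos λ = 0.922789.
North component: ΔN = −sin φ cos λ·ΔX − sin φ sin λ·ΔY + cos φ·ΔZ = −(0.608995)(0.922789)(-628.7) − (0.608995)(0.385305)(105.3) + (0.793174)(-153.3) = 207.01 m.
1° of latitude spans πR/180 = 111177 m, so Δφ = 207.01 / 111177 × 3600 = 6.703″.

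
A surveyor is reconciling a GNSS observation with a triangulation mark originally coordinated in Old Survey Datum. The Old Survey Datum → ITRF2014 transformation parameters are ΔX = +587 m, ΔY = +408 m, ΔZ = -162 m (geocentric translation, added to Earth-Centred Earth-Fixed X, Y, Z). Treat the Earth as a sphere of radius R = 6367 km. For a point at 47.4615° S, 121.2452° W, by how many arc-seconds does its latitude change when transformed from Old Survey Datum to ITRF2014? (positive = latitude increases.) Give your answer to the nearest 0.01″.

sin φ = -0.736823, cos φ = 0.676085, sin λ = -0.854955, cos λ = -0.518702.
North component: ΔN = −sin φ cos λ·ΔX − sin φ sin λ·ΔY + cos φ·ΔZ = −(-0.736823)(-0.518702)(587) − (-0.736823)(-0.854955)(408) + (0.676085)(-162) = -590.89 m.
1° of latitude spans πR/180 = 111125 m, so Δφ = -590.89 / 111125 × 3600 = -19.142″.

Δφ = -19.14″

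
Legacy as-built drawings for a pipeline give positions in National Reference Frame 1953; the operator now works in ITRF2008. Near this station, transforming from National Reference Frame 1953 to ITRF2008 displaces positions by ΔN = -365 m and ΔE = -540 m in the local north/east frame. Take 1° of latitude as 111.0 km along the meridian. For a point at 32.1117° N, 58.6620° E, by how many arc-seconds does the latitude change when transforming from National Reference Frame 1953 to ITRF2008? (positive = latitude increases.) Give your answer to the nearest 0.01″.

Δφ = -11.84″

1° of latitude = 111.0 km, so Δφ = -365.0 / 111000 = -0.0032883° = -11.838″.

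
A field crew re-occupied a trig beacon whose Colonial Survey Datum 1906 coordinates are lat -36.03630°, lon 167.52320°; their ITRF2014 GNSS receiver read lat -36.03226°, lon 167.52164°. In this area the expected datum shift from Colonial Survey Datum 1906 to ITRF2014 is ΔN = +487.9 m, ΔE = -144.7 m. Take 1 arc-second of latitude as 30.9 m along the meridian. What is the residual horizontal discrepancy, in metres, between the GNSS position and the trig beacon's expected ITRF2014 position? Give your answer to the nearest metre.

39 m

Observed coordinate differences: Δφ = +0.00404°, Δλ = -0.00156°.
Converting to metres (1° lat = 111240 m, cos φ = 0.808644): observed ΔN = 449.4 m, observed ΔE = -140.3 m.
Subtracting the expected shift leaves a residual of 449.4 − (487.9) = -38.5 m north and -140.3 − (-144.7) = 4.4 m east.
Residual distance = √((-38.5)² + 4.4²) = 38.7 m.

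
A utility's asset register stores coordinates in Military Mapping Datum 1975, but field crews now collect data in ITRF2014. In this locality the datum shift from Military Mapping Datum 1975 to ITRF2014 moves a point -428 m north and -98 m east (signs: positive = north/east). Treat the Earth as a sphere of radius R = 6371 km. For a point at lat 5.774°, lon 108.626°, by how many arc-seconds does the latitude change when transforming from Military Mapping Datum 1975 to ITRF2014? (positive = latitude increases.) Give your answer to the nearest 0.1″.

Δφ = -13.9″

On a sphere of radius R, 1 rad of latitude = R, so Δφ = ΔN / R = -428.0 / 6371000 = -6.7179e-05 rad = -13.857″.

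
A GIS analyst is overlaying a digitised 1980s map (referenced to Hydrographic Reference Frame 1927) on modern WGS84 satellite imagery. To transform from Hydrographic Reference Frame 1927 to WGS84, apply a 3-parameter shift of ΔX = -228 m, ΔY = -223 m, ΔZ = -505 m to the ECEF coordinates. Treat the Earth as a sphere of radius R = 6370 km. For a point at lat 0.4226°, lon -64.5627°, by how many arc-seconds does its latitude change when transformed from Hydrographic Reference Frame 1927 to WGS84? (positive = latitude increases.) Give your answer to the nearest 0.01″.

Δφ = -16.38″

sin φ = 0.007376, cos φ = 0.999973, sin λ = -0.903056, cos λ = 0.429523.
North component: ΔN = −sin φ cos λ·ΔX − sin φ sin λ·ΔY + cos φ·ΔZ = −(0.007376)(0.429523)(-228) − (0.007376)(-0.903056)(-223) + (0.999973)(-505) = -505.75 m.
1° of latitude spans πR/180 = 111177 m, so Δφ = -505.75 / 111177 × 3600 = -16.376″.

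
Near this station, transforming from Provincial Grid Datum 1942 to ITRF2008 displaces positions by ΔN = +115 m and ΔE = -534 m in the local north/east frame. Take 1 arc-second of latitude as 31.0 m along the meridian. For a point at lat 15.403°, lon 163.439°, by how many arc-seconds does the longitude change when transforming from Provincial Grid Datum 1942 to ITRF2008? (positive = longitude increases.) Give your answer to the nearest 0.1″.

At latitude 15.403°, cos φ = 0.964081.
1″ of longitude at this latitude = 31.00 × cos φ = 29.8865 m, so Δλ = -534.0 / 29.8865 = -17.868″.

Δλ = -17.9″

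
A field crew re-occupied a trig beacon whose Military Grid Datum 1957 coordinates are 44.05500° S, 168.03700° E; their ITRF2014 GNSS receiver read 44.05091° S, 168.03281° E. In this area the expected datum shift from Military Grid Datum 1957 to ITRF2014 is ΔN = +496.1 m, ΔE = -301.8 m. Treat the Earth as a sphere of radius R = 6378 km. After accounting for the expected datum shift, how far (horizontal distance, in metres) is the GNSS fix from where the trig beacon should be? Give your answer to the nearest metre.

53 m

Observed coordinate differences: Δφ = +0.00409°, Δλ = -0.00419°.
Converting to metres (1° lat = 111317 m, cos φ = 0.718673): observed ΔN = 455.3 m, observed ΔE = -335.2 m.
Subtracting the expected shift leaves a residual of 455.3 − (496.1) = -40.8 m north and -335.2 − (-301.8) = -33.4 m east.
Residual distance = √((-40.8)² + (-33.4)²) = 52.7 m.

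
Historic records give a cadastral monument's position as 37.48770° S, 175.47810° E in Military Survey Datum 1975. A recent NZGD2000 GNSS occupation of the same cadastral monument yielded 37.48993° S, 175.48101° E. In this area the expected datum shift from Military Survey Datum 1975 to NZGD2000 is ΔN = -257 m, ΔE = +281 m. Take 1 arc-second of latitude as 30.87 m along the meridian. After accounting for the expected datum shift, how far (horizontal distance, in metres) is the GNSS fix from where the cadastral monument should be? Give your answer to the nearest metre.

26 m

Observed coordinate differences: Δφ = -0.00223°, Δλ = +0.00291°.
Converting to metres (1° lat = 111132 m, cos φ = 0.793484): observed ΔN = -247.8 m, observed ΔE = 256.6 m.
Subtracting the expected shift leaves a residual of -247.8 − (-257) = 9.2 m north and 256.6 − (281) = -24.4 m east.
Residual distance = √(9.2² + (-24.4)²) = 26.1 m.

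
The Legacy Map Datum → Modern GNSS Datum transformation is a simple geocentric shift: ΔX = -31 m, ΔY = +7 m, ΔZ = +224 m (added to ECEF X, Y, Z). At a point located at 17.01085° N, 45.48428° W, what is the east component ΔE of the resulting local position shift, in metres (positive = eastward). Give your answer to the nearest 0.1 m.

ΔE = -17.2 m

The local east axis at (φ, λ) is (−sin λ, cos λ, 0), so ΔE = −sin(-45.48428°)·(-31) + cos(-45.48428°)·7 = -17.20 m.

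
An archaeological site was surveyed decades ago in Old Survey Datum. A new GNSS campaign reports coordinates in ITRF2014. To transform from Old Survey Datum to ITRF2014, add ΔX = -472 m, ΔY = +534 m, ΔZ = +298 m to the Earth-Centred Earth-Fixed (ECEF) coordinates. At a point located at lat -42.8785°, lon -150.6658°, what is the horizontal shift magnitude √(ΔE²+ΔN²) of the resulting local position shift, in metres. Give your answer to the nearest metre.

At φ = -42.8785°, λ = -150.6658°: sin φ = -0.680446, cos φ = 0.732798, sin λ = -0.489903, cos λ = -0.871777.
ΔE = −sin λ·ΔX + cos λ·ΔY = −(-0.489903)·(-472) + (-0.871777)·(534) = -696.76 m.
ΔN = −sin φ cos λ·ΔX − sin φ sin λ·ΔY + cos φ·ΔZ = −(-0.680446)(-0.871777)(-472) − (-0.680446)(-0.489903)(534) + (0.732798)(298) = 320.35 m.
Horizontal magnitude = √(ΔE² + ΔN²) = √((-696.76)² + 320.35²) = 766.88 m.

767 m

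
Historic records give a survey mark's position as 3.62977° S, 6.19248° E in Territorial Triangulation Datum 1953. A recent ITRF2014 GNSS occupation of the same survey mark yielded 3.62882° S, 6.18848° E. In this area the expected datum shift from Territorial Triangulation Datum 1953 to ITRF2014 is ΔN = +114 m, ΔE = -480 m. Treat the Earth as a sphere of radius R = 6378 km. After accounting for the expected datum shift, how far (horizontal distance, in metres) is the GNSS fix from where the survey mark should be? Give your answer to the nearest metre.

37 m

Observed coordinate differences: Δφ = +0.00095°, Δλ = -0.00400°.
Converting to metres (1° lat = 111317 m, cos φ = 0.997994): observed ΔN = 105.8 m, observed ΔE = -444.4 m.
Subtracting the expected shift leaves a residual of 105.8 − (114) = -8.2 m north and -444.4 − (-480) = 35.6 m east.
Residual distance = √((-8.2)² + 35.6²) = 36.6 m.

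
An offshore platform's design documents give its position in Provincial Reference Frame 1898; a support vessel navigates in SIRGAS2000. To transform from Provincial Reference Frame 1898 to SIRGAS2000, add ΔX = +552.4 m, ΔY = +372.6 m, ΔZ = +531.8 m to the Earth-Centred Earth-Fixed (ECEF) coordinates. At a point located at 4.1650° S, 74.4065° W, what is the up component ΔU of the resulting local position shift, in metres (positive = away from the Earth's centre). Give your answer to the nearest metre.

The local up (radial) axis is (cos φ cos λ, cos φ sin λ, sin φ), giving ΔU = 148.099 − 357.938 − 38.624 = -248.46 m.

ΔU = -248 m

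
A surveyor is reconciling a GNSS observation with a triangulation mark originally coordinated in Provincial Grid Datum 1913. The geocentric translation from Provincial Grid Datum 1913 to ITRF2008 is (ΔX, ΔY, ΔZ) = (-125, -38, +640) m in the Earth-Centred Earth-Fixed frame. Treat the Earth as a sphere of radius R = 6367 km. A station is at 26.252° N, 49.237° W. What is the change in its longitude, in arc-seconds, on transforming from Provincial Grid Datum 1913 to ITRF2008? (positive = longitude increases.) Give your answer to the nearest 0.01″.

sin φ = 0.442320, cos φ = 0.896857, sin λ = -0.757417, cos λ = 0.652932.
East component: ΔE = −sin λ·ΔX + cos λ·ΔY = −(-0.757417)(-125) + (0.652932)(-38) = -119.49 m.
1° of latitude spans πR/180 = 111125 m; at latitude φ, 1° of longitude spans that × cos φ = 99663.4 m, so Δλ = -119.49 / 99663.4 × 3600 = -4.316″.

Δλ = -4.32″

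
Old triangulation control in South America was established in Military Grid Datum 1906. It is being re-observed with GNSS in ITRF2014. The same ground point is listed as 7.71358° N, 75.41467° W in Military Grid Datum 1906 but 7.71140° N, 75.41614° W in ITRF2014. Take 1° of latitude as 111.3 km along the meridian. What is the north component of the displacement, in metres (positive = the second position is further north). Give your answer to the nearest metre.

Δφ = 7.71140° − 7.71358° = -0.00218°; Δλ = -75.41614° − -75.41467° = -0.00147°.
ΔN = Δφ × 111300 = -242.6 m; ΔE = Δλ × 111300 × cos(7.71358°) = -0.00147 × 111300 × 0.990951 = -162.1 m.

ΔN = -243 m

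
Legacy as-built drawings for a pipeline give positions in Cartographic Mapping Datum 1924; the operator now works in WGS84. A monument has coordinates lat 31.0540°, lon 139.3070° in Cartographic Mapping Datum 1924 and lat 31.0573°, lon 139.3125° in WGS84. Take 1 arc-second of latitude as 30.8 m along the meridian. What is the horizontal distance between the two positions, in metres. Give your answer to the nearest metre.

638 m

Δφ = 31.0573° − 31.0540° = +0.0033°; Δλ = 139.3125° − 139.3070° = +0.0055°.
1° of latitude = 3600 × 30.80 = 110880 m.
ΔN = Δφ × 110880 = 365.9 m; ΔE = Δλ × 110880 × cos(31.0540°) = +0.0055 × 110880 × 0.856682 = 522.4 m.
Distance = √(ΔE² + ΔN²) = √(522.4² + 365.9²) = 637.8 m.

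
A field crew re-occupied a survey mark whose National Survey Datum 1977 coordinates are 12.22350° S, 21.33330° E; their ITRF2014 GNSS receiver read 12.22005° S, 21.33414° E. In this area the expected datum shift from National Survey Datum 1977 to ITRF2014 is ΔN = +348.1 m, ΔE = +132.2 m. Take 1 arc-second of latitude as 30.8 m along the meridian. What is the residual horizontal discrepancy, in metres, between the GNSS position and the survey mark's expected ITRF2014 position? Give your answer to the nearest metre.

Observed coordinate differences: Δφ = +0.00345°, Δλ = +0.00084°.
Converting to metres (1° lat = 110880 m, cos φ = 0.977329): observed ΔN = 382.5 m, observed ΔE = 91.0 m.
Subtracting the expected shift leaves a residual of 382.5 − (348.1) = 34.4 m north and 91.0 − (132.2) = -41.2 m east.
Residual distance = √(34.4² + (-41.2)²) = 53.7 m.

54 m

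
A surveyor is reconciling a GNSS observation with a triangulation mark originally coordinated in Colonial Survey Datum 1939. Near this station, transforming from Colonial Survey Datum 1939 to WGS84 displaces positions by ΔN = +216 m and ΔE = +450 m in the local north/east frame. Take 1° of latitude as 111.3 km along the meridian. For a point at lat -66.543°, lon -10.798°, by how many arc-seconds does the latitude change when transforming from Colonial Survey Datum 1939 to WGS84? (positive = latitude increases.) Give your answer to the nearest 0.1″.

Δφ = 7.0″

1° of latitude = 111.3 km, so Δφ = 216.0 / 111300 = 0.0019407° = 6.987″.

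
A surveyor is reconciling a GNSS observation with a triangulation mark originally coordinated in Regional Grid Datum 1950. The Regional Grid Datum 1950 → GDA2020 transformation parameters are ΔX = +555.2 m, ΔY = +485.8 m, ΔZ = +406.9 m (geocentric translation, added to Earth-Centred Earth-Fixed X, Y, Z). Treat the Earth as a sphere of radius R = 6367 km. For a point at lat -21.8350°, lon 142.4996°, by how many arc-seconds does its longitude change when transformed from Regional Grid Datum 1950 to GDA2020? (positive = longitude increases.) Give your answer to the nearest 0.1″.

Δλ = -25.2″

sin φ = -0.371935, cos φ = 0.928259, sin λ = 0.608767, cos λ = -0.793349.
East component: ΔE = −sin λ·ΔX + cos λ·ΔY = −(0.608767)(555.2) + (-0.793349)(485.8) = -723.40 m.
1° of latitude spans πR/180 = 111125 m; at latitude φ, 1° of longitude spans that × cos φ = 103152.9 m, so Δλ = -723.40 / 103152.9 × 3600 = -25.246″.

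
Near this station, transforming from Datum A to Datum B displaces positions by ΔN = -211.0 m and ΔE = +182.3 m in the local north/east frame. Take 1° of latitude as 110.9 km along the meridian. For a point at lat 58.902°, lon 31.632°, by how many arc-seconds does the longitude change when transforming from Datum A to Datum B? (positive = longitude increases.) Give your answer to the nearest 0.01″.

Δλ = 11.46″

At latitude 58.902°, cos φ = 0.516503.
1° of longitude at this latitude = 110.9 × cos φ = 57.28 km, so Δλ = 182.3 / 57280.2 = 0.0031826° = 11.457″.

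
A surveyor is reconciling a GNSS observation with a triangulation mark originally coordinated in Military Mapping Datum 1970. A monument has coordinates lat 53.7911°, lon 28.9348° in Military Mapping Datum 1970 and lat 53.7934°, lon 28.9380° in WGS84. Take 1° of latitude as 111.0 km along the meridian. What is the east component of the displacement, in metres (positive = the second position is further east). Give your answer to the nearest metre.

Δφ = 53.7934° − 53.7911° = +0.0023°; Δλ = 28.9380° − 28.9348° = +0.0032°.
ΔN = Δφ × 111000 = 255.3 m; ΔE = Δλ × 111000 × cos(53.7911°) = +0.0032 × 111000 × 0.590731 = 209.8 m.

ΔE = 210 m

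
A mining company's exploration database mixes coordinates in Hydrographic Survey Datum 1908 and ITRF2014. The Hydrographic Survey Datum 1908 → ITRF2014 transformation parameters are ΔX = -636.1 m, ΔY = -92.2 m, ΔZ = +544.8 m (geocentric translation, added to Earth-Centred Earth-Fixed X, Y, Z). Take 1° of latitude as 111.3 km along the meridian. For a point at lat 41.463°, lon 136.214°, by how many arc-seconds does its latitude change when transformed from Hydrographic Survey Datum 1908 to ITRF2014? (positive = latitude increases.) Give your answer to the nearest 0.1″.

sin φ = 0.662136, cos φ = 0.749383, sin λ = 0.691967, cos λ = -0.721929.
North component: ΔN = −sin φ cos λ·ΔX − sin φ sin λ·ΔY + cos φ·ΔZ = −(0.662136)(-0.721929)(-636.1) − (0.662136)(0.691967)(-92.2) + (0.749383)(544.8) = 146.44 m.
1° of latitude spans 111300 m, so Δφ = 146.44 / 111300 × 3600 = 4.737″.

Δφ = 4.7″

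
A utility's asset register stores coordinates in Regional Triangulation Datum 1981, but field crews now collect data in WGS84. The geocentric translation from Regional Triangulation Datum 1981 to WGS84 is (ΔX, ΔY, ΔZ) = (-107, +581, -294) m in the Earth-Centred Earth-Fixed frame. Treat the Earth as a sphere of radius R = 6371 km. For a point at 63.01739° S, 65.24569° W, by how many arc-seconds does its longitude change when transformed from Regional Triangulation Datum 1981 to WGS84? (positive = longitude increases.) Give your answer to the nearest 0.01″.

sin φ = -0.891144, cos φ = 0.453720, sin λ = -0.908112, cos λ = 0.418728.
East component: ΔE = −sin λ·ΔX + cos λ·ΔY = −(-0.908112)(-107) + (0.418728)(581) = 146.11 m.
1° of latitude spans πR/180 = 111195 m; at latitude φ, 1° of longitude spans that × cos φ = 50451.4 m, so Δλ = 146.11 / 50451.4 × 3600 = 10.426″.

Δλ = 10.43″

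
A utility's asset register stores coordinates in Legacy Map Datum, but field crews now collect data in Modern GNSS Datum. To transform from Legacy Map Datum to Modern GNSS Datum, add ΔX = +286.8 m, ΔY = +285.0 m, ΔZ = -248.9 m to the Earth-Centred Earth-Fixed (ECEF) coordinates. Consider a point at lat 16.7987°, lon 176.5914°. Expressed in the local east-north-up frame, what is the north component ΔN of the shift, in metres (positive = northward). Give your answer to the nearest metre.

ΔN = -160 m

The local north axis is (−sin φ cos λ, −sin φ sin λ, cos φ), giving ΔN = 82.741 − 4.897 − 238.278 = -160.43 m.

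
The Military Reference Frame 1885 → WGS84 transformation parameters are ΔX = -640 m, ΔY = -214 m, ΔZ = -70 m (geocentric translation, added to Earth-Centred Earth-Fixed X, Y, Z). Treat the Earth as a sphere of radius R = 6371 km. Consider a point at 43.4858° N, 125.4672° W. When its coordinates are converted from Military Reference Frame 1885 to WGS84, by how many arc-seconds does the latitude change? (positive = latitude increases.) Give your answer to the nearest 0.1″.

Δφ = -13.8″

sin φ = 0.688175, cos φ = 0.725545, sin λ = -0.814448, cos λ = -0.580237.
North component: ΔN = −sin φ cos λ·ΔX − sin φ sin λ·ΔY + cos φ·ΔZ = −(0.688175)(-0.580237)(-640) − (0.688175)(-0.814448)(-214) + (0.725545)(-70) = -426.29 m.
1° of latitude spans πR/180 = 111195 m, so Δφ = -426.29 / 111195 × 3600 = -13.801″.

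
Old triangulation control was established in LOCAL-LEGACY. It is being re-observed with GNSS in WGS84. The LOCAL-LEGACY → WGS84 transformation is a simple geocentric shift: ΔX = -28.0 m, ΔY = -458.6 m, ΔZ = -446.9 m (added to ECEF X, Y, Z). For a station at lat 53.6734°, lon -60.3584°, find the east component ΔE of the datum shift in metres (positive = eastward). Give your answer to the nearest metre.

The local east axis at (φ, λ) is (−sin λ, cos λ, 0), so ΔE = −sin(-60.3584°)·(-28.0) + cos(-60.3584°)·(-458.6) = -251.15 m.

ΔE = -251 m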